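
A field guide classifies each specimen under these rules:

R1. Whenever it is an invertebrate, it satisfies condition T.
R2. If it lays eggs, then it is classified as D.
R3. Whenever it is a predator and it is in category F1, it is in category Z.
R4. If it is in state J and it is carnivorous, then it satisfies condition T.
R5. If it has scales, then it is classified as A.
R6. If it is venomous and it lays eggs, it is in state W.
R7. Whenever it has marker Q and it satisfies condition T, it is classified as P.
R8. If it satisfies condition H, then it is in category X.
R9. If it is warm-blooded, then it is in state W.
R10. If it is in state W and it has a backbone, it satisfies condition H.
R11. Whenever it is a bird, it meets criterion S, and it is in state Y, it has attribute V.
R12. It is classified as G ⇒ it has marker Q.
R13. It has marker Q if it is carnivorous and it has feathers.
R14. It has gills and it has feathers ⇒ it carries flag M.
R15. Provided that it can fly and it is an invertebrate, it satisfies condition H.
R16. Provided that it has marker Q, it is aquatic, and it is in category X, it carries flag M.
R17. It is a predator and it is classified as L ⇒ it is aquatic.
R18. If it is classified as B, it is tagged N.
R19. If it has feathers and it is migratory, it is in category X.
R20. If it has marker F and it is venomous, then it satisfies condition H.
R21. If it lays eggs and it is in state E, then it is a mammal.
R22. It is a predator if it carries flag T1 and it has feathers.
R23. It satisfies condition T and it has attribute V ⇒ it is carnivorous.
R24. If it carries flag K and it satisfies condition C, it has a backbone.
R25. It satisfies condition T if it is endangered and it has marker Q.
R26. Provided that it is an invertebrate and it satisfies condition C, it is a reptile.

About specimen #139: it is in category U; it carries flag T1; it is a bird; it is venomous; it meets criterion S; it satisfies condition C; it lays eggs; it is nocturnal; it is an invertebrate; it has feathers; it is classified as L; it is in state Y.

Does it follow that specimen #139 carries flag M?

No

Forward chaining from the given facts derives: satisfies condition T, is classified as D, is in state W, has attribute V, is a predator, is carnivorous, is a reptile, has marker Q, is aquatic, is classified as P.
Rules concluding "it carries flag M": R14 needs "it has gills"; R16 needs "it is in category X" — none of these are established.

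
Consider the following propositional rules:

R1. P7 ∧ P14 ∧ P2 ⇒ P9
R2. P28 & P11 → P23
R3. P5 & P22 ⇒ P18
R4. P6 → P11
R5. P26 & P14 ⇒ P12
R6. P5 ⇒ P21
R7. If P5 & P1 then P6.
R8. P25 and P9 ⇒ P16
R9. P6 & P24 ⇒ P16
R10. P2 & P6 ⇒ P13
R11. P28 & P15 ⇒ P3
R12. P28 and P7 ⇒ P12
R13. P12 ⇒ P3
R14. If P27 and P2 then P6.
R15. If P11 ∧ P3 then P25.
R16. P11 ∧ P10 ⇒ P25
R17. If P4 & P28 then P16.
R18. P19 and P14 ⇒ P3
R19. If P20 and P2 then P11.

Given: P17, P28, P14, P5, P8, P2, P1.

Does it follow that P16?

Forward chaining from the given facts derives: P21, P6, P13, P11, P23.
Rules concluding P16: R8 needs P25; R9 needs P24; R17 needs P4 — none of these are established.

No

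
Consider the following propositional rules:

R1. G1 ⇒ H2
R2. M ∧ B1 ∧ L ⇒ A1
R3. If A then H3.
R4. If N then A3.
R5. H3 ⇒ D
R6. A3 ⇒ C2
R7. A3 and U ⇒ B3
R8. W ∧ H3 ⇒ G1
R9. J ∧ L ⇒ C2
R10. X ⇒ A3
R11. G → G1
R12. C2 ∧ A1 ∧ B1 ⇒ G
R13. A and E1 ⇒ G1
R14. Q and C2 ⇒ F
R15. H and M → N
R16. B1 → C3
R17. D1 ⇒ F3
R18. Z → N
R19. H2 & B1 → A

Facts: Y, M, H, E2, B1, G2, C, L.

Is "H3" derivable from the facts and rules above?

Yes

A1  (by R2: M, B1, L)
N  (by R15: H, M)
A3  (by R4: N)
C2  (by R6: A3)
G  (by R12: C2, A1, B1)
G1  (by R11: G)
H2  (by R1: G1)
A  (by R19: H2, B1)
H3  (by R3: A)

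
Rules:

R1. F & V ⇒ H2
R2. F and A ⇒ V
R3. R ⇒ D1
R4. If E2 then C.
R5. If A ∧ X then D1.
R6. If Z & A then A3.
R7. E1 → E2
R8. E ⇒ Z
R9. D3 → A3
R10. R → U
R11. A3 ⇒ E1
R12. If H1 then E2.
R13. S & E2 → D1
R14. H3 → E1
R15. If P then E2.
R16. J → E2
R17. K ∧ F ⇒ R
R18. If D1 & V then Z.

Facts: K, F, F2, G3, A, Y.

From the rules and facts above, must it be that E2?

Yes

V  (by R2: F, A)
R  (by R17: K, F)
D1  (by R3: R)
Z  (by R18: D1, V)
A3  (by R6: Z, A)
E1  (by R11: A3)
E2  (by R7: E1)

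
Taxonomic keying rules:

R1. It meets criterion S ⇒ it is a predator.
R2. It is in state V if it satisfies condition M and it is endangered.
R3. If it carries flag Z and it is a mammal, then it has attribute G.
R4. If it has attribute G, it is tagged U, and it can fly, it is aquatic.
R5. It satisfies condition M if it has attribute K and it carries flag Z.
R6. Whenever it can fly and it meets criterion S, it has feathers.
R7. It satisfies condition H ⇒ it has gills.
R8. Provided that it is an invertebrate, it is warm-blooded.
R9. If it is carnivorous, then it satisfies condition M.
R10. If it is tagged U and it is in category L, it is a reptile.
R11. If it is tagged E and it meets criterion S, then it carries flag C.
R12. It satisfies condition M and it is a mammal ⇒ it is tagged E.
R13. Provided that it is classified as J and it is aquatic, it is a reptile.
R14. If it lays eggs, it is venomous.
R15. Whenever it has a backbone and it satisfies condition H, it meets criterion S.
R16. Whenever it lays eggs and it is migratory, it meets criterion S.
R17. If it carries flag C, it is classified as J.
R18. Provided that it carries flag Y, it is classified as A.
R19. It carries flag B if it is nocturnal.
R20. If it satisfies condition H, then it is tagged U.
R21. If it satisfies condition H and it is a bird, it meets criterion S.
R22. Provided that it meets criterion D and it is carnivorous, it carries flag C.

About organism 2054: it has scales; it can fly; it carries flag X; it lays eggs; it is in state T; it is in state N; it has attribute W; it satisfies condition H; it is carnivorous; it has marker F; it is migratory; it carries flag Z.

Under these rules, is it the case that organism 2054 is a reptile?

Forward chaining from the given facts derives: has gills, satisfies condition M, is venomous, meets criterion S, is tagged U, is a predator, has feathers.
Rules concluding "it is a reptile": R10 needs "it is in category L"; R13 needs "it is classified as J" — none of these are established.

No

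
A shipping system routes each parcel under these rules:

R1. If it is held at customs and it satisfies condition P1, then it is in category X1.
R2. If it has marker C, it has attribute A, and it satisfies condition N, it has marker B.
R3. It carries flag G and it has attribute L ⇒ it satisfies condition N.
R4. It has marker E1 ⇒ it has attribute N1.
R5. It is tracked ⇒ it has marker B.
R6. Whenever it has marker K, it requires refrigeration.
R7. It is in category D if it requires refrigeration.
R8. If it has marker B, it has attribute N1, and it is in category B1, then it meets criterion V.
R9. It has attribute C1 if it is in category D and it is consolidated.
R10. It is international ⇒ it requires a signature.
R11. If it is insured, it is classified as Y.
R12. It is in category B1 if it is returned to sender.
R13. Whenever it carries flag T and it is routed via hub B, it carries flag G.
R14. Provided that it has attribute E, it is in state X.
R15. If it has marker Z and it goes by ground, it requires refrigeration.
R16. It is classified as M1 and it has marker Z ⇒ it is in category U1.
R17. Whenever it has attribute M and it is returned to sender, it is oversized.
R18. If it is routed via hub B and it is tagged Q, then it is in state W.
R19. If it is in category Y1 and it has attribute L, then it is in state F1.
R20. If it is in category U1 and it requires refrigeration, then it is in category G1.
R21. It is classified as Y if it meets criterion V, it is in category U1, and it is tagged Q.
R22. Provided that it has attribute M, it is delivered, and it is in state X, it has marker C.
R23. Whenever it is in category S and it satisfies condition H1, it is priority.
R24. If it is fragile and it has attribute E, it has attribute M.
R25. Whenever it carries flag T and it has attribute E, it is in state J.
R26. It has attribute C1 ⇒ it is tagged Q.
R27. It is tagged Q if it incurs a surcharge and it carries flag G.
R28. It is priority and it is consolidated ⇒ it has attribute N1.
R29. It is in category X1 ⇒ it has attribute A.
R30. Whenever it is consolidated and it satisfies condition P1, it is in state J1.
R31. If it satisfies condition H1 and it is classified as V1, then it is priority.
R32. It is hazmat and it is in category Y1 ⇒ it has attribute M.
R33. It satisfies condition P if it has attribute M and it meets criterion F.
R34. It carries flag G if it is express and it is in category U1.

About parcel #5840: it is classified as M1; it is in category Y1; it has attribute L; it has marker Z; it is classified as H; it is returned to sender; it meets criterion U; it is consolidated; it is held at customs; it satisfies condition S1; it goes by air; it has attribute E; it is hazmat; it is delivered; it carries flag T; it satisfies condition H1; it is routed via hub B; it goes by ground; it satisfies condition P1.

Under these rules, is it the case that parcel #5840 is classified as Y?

Forward chaining from the given facts derives: is in category X1, is in category B1, carries flag G, is in state X, requires refrigeration, is in category U1, is in state F1, is in category G1, is in state J, has attribute A, is in state J1, has attribute M, satisfies condition N, is in category D, has attribute C1, is oversized, has marker C, is tagged Q, has marker B, is in state W.
Rules concluding "it is classified as Y": R11 needs "it is insured"; R21 needs "it meets criterion V" — none of these are established.

No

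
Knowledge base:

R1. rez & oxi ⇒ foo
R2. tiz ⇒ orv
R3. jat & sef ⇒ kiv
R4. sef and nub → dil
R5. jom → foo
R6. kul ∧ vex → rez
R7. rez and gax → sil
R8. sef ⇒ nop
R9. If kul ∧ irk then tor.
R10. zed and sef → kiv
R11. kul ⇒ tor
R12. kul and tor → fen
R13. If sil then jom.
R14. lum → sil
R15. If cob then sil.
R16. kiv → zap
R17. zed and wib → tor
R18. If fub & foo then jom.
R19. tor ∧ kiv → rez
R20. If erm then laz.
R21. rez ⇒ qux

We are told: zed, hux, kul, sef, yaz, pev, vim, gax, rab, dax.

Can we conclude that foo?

Yes

kiv  (by R10: zed, sef)
tor  (by R11: kul)
rez  (by R19: tor, kiv)
sil  (by R7: rez, gax)
jom  (by R13: sil)
foo  (by R5: jom)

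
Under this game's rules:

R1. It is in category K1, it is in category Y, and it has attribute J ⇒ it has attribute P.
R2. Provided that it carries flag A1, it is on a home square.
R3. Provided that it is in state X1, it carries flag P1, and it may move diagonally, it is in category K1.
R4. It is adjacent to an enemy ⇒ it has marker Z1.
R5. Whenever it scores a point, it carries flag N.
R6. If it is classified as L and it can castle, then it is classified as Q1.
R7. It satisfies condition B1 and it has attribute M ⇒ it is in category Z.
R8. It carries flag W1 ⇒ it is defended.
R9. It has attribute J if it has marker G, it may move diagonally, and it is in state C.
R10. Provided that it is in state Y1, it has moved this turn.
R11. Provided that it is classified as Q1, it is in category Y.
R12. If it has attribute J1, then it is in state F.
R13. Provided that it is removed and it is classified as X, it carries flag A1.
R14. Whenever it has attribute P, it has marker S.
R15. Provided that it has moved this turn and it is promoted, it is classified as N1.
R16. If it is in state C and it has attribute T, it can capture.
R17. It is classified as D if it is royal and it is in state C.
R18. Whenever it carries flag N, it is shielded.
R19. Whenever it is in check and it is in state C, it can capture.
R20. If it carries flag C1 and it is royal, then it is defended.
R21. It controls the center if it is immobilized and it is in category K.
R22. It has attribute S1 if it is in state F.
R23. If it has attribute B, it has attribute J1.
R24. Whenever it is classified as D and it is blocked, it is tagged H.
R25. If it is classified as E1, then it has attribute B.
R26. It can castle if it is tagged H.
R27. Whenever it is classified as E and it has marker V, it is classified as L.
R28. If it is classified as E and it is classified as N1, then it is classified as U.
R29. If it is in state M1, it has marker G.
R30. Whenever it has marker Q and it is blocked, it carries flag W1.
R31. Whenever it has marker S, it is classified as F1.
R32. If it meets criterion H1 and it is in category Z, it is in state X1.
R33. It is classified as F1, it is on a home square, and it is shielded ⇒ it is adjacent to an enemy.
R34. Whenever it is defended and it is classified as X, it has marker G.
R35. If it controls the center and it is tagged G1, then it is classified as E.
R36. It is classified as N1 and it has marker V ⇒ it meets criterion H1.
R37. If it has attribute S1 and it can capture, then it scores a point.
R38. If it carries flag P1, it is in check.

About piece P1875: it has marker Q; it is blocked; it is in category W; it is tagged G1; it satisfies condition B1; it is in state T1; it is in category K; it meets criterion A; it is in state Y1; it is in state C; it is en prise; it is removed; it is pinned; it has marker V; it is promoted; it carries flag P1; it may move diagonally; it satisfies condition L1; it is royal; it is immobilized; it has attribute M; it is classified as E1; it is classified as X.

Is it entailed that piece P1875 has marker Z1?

Yes

By R7 (it satisfies condition B1, it has attribute M): it is in category Z.
By R10 (it is in state Y1): it has moved this turn.
By R13 (it is removed, it is classified as X): it carries flag A1.
By R15 (it has moved this turn, it is promoted): it is classified as N1.
By R17 (it is royal, it is in state C): it is classified as D.
By R21 (it is immobilized, it is in category K): it controls the center.
By R24 (it is classified as D, it is blocked): it is tagged H.
By R25 (it is classified as E1): it has attribute B.
By R26 (it is tagged H): it can castle.
By R30 (it has marker Q, it is blocked): it carries flag W1.
By R35 (it controls the center, it is tagged G1): it is classified as E.
By R36 (it is classified as N1, it has marker V): it meets criterion H1.
By R38 (it carries flag P1): it is in check.
By R2 (it carries flag A1): it is on a home square.
By R8 (it carries flag W1): it is defended.
By R19 (it is in check, it is in state C): it can capture.
By R23 (it has attribute B): it has attribute J1.
By R27 (it is classified as E, it has marker V): it is classified as L.
By R32 (it meets criterion H1, it is in category Z): it is in state X1.
By R34 (it is defended, it is classified as X): it has marker G.
By R3 (it is in state X1, it carries flag P1, it may move diagonally): it is in category K1.
By R6 (it is classified as L, it can castle): it is classified as Q1.
By R9 (it has marker G, it may move diagonally, it is in state C): it has attribute J.
By R11 (it is classified as Q1): it is in category Y.
By R12 (it has attribute J1): it is in state F.
By R22 (it is in state F): it has attribute S1.
By R37 (it has attribute S1, it can capture): it scores a point.
By R1 (it is in category K1, it is in category Y, it has attribute J): it has attribute P.
By R5 (it scores a point): it carries flag N.
By R14 (it has attribute P): it has marker S.
By R18 (it carries flag N): it is shielded.
By R31 (it has marker S): it is classified as F1.
By R33 (it is classified as F1, it is on a home square, it is shielded): it is adjacent to an enemy.
By R4 (it is adjacent to an enemy): it has marker Z1.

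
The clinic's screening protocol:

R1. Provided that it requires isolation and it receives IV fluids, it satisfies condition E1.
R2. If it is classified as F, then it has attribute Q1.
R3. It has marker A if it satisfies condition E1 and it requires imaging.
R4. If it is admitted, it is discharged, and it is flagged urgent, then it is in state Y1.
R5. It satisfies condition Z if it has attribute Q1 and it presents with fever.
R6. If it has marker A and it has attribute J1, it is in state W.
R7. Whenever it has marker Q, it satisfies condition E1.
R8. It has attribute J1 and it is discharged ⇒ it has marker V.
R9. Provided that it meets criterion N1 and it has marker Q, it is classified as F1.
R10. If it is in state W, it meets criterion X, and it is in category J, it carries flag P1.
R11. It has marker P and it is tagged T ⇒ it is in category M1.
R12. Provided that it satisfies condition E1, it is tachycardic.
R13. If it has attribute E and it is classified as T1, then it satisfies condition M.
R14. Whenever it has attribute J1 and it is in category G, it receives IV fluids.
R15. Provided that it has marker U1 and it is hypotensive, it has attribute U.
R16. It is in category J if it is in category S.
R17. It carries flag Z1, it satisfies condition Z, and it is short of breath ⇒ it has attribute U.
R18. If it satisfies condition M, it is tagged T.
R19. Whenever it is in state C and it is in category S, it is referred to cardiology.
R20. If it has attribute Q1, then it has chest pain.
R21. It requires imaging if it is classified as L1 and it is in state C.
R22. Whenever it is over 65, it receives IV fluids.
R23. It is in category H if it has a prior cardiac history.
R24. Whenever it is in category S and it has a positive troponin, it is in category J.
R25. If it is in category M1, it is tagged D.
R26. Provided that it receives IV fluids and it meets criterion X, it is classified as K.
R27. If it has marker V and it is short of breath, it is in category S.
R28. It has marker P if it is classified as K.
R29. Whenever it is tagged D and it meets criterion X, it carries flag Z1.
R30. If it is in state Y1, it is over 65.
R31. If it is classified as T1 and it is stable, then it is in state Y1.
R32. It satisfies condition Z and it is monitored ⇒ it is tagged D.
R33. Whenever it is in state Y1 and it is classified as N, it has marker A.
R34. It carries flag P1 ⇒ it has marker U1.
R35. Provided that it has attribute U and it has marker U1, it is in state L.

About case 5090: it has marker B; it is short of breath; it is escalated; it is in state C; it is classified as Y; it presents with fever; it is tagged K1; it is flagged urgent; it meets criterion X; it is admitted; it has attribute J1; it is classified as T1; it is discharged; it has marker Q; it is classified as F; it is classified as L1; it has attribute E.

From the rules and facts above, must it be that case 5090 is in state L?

By R2 (it is classified as F): it has attribute Q1.
By R4 (it is admitted, it is discharged, it is flagged urgent): it is in state Y1.
By R5 (it has attribute Q1, it presents with fever): it satisfies condition Z.
By R7 (it has marker Q): it satisfies condition E1.
By R8 (it has attribute J1, it is discharged): it has marker V.
By R13 (it has attribute E, it is classified as T1): it satisfies condition M.
By R18 (it satisfies condition M): it is tagged T.
By R21 (it is classified as L1, it is in state C): it requires imaging.
By R27 (it has marker V, it is short of breath): it is in category S.
By R30 (it is in state Y1): it is over 65.
By R3 (it satisfies condition E1, it requires imaging): it has marker A.
By R6 (it has marker A, it has attribute J1): it is in state W.
By R16 (it is in category S): it is in category J.
By R22 (it is over 65): it receives IV fluids.
By R26 (it receives IV fluids, it meets criterion X): it is classified as K.
By R28 (it is classified as K): it has marker P.
By R10 (it is in state W, it meets criterion X, it is in category J): it carries flag P1.
By R11 (it has marker P, it is tagged T): it is in category M1.
By R25 (it is in category M1): it is tagged D.
By R29 (it is tagged D, it meets criterion X): it carries flag Z1.
By R34 (it carries flag P1): it has marker U1.
By R17 (it carries flag Z1, it satisfies condition Z, it is short of breath): it has attribute U.
By R35 (it has attribute U, it has marker U1): it is in state L.

Yes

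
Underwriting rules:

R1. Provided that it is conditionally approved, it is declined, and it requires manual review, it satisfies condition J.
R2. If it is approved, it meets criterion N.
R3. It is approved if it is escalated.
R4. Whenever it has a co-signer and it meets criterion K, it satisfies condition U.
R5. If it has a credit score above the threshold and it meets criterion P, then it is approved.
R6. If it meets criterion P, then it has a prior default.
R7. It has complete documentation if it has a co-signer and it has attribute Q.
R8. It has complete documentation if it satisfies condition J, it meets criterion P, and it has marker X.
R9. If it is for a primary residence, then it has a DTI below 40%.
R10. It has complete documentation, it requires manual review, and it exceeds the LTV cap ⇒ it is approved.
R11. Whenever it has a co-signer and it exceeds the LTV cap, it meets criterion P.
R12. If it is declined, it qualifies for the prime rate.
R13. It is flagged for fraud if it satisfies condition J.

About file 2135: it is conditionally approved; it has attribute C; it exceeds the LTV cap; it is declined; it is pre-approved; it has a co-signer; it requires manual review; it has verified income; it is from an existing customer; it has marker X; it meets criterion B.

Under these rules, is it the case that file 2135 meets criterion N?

By R1 (it is conditionally approved, it is declined, it requires manual review): it satisfies condition J.
By R11 (it has a co-signer, it exceeds the LTV cap): it meets criterion P.
By R8 (it satisfies condition J, it meets criterion P, it has marker X): it has complete documentation.
By R10 (it has complete documentation, it requires manual review, it exceeds the LTV cap): it is approved.
By R2 (it is approved): it meets criterion N.

Yes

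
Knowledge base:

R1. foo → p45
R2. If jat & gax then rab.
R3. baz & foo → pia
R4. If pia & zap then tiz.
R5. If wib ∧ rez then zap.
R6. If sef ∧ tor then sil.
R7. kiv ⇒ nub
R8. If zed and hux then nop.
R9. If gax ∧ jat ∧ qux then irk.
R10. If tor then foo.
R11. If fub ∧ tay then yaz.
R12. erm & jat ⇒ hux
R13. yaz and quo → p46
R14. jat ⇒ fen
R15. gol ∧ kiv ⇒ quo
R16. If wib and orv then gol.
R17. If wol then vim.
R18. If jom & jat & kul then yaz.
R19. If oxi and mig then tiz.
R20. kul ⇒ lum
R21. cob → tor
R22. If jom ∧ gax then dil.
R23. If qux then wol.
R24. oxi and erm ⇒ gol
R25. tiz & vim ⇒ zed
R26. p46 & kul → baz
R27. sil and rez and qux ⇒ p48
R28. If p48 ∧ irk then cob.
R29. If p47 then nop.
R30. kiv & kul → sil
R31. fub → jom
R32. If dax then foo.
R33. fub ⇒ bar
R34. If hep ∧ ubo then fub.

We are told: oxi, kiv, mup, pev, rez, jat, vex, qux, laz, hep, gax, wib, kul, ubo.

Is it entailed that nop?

Forward chaining from the given facts derives: rab, zap, nub, irk, fen, lum, wol, sil, fub, vim, p48, cob, jom, bar, yaz, tor, dil, foo, p45.
Rules concluding nop: R8 needs zed; R29 needs p47 — none of these are established.

No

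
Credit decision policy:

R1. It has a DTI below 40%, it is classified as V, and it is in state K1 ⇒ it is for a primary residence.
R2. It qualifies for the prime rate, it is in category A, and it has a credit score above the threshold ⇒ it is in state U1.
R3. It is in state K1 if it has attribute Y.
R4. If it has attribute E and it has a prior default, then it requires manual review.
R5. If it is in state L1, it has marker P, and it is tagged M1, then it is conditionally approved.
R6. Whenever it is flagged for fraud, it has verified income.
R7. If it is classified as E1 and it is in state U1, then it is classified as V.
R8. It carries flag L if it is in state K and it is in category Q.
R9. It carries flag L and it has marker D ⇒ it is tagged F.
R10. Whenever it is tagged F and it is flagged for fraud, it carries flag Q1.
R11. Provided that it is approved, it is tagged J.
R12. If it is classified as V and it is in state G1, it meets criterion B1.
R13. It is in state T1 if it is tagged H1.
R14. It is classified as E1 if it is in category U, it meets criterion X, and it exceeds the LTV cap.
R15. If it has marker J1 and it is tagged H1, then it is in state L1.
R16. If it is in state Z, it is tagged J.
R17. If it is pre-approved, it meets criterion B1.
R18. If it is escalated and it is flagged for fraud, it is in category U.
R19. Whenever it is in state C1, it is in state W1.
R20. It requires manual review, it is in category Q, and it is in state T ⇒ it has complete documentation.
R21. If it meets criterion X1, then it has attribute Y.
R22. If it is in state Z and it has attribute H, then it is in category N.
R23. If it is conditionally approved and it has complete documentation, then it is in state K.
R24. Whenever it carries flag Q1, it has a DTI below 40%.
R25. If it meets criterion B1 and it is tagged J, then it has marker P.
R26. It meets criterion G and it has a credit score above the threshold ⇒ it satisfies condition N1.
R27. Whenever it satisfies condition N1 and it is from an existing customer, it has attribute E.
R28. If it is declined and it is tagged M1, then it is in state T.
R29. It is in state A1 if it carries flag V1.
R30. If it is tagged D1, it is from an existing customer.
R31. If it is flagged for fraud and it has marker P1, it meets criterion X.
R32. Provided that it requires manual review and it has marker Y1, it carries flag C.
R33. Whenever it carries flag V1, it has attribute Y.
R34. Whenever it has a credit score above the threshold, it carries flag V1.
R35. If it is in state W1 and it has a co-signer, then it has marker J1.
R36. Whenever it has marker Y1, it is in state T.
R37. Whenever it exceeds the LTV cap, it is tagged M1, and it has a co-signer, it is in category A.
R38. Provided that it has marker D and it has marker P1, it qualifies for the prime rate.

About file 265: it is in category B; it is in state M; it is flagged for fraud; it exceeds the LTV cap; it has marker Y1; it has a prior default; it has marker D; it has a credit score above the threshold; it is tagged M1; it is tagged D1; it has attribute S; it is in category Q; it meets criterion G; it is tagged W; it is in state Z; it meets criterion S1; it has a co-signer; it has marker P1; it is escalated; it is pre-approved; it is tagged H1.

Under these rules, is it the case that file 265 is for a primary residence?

Forward chaining from the given facts derives: has verified income, is in state T1, is tagged J, meets criterion B1, is in category U, has marker P, satisfies condition N1, is from an existing customer, meets criterion X, carries flag V1, is in state T, is in category A, qualifies for the prime rate, is in state U1, is classified as E1, has attribute E, is in state A1, has attribute Y, is in state K1, requires manual review, is classified as V, has complete documentation, carries flag C.
The only rule concluding "it is for a primary residence" is R1, which needs "it has a DTI below 40%"; that is never established.

No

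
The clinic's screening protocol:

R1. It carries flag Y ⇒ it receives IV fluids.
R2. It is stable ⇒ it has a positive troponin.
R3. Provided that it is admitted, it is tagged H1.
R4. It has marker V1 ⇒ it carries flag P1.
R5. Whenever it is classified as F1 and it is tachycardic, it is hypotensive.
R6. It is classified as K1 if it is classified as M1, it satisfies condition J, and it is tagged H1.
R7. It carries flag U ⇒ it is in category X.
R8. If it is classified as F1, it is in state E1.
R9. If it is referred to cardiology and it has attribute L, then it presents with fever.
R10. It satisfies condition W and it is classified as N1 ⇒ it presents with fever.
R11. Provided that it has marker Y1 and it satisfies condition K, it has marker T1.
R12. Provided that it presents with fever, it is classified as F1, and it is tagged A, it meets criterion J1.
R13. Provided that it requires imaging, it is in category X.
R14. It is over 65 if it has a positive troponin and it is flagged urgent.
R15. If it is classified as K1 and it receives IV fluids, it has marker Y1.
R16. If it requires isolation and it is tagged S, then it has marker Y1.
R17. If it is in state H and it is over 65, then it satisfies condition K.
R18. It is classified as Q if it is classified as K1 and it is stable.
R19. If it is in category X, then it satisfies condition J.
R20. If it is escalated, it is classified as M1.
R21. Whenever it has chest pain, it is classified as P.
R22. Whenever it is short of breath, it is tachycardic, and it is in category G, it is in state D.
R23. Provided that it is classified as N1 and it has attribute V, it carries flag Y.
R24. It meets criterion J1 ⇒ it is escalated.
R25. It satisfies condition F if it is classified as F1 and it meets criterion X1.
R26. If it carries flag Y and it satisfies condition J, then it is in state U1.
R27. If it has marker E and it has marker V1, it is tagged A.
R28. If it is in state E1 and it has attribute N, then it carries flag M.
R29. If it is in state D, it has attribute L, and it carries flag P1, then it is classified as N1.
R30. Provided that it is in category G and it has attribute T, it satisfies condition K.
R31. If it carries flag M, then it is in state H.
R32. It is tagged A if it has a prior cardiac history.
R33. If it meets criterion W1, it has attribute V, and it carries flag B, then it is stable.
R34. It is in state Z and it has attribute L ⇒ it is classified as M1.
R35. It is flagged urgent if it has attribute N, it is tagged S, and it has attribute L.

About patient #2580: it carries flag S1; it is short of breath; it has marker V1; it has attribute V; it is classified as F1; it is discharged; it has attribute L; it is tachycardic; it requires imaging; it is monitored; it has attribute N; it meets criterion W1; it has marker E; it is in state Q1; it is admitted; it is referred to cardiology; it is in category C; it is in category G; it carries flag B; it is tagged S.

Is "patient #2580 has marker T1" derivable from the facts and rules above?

By R3 (it is admitted): it is tagged H1.
By R4 (it has marker V1): it carries flag P1.
By R8 (it is classified as F1): it is in state E1.
By R9 (it is referred to cardiology, it has attribute L): it presents with fever.
By R13 (it requires imaging): it is in category X.
By R19 (it is in category X): it satisfies condition J.
By R22 (it is short of breath, it is tachycardic, it is in category G): it is in state D.
By R27 (it has marker E, it has marker V1): it is tagged A.
By R28 (it is in state E1, it has attribute N): it carries flag M.
By R29 (it is in state D, it has attribute L, it carries flag P1): it is classified as N1.
By R31 (it carries flag M): it is in state H.
By R33 (it meets criterion W1, it has attribute V, it carries flag B): it is stable.
By R35 (it has attribute N, it is tagged S, it has attribute L): it is flagged urgent.
By R2 (it is stable): it has a positive troponin.
By R12 (it presents with fever, it is classified as F1, it is tagged A): it meets criterion J1.
By R14 (it has a positive troponin, it is flagged urgent): it is over 65.
By R17 (it is in state H, it is over 65): it satisfies condition K.
By R23 (it is classified as N1, it has attribute V): it carries flag Y.
By R24 (it meets criterion J1): it is escalated.
By R1 (it carries flag Y): it receives IV fluids.
By R20 (it is escalated): it is classified as M1.
By R6 (it is classified as M1, it satisfies condition J, it is tagged H1): it is classified as K1.
By R15 (it is classified as K1, it receives IV fluids): it has marker Y1.
By R11 (it has marker Y1, it satisfies condition K): it has marker T1.

Yes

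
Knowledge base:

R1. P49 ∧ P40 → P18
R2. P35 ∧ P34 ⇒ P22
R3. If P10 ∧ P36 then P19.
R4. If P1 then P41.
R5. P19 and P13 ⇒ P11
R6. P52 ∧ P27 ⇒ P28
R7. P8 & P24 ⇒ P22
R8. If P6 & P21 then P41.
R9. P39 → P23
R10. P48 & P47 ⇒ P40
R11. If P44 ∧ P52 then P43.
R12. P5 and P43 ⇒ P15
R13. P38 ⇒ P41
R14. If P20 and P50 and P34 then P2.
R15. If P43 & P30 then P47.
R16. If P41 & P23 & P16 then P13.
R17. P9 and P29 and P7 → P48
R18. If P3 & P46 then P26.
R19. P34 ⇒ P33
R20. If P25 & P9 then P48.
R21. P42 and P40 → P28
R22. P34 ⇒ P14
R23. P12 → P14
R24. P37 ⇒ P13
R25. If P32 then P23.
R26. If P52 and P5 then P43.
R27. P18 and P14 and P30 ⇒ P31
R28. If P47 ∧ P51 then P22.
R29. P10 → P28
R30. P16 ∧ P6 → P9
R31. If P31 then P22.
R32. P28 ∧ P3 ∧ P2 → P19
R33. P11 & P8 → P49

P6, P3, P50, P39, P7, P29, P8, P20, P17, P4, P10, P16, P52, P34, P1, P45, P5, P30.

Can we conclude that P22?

Yes

P41  (by R4: P1)
P23  (by R9: P39)
P2  (by R14: P20, P50, P34)
P13  (by R16: P41, P23, P16)
P14  (by R22: P34)
P43  (by R26: P52, P5)
P28  (by R29: P10)
P9  (by R30: P16, P6)
P19  (by R32: P28, P3, P2)
P11  (by R5: P19, P13)
P47  (by R15: P43, P30)
P48  (by R17: P9, P29, P7)
P49  (by R33: P11, P8)
P40  (by R10: P48, P47)
P18  (by R1: P49, P40)
P31  (by R27: P18, P14, P30)
P22  (by R31: P31)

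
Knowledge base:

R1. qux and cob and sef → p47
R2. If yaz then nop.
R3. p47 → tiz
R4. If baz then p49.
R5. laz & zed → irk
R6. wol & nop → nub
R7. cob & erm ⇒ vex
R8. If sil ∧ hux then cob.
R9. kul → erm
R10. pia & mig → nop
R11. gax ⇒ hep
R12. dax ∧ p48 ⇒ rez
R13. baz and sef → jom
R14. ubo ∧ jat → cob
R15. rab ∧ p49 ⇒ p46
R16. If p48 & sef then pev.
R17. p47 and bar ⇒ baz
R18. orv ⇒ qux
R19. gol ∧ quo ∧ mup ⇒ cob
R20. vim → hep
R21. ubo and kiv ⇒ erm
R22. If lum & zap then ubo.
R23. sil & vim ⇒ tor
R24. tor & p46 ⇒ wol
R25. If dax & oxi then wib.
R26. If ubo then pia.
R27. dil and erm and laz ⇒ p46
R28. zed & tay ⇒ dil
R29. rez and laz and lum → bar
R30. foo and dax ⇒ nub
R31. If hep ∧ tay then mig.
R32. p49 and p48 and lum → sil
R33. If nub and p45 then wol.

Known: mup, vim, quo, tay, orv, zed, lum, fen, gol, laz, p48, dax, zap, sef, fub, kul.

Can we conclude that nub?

erm  (by R9: kul)
rez  (by R12: dax, p48)
qux  (by R18: orv)
cob  (by R19: gol, quo, mup)
hep  (by R20: vim)
ubo  (by R22: lum, zap)
pia  (by R26: ubo)
dil  (by R28: zed, tay)
bar  (by R29: rez, laz, lum)
mig  (by R31: hep, tay)
p47  (by R1: qux, cob, sef)
nop  (by R10: pia, mig)
baz  (by R17: p47, bar)
p46  (by R27: dil, erm, laz)
p49  (by R4: baz)
sil  (by R32: p49, p48, lum)
tor  (by R23: sil, vim)
wol  (by R24: tor, p46)
nub  (by R6: wol, nop)

Yes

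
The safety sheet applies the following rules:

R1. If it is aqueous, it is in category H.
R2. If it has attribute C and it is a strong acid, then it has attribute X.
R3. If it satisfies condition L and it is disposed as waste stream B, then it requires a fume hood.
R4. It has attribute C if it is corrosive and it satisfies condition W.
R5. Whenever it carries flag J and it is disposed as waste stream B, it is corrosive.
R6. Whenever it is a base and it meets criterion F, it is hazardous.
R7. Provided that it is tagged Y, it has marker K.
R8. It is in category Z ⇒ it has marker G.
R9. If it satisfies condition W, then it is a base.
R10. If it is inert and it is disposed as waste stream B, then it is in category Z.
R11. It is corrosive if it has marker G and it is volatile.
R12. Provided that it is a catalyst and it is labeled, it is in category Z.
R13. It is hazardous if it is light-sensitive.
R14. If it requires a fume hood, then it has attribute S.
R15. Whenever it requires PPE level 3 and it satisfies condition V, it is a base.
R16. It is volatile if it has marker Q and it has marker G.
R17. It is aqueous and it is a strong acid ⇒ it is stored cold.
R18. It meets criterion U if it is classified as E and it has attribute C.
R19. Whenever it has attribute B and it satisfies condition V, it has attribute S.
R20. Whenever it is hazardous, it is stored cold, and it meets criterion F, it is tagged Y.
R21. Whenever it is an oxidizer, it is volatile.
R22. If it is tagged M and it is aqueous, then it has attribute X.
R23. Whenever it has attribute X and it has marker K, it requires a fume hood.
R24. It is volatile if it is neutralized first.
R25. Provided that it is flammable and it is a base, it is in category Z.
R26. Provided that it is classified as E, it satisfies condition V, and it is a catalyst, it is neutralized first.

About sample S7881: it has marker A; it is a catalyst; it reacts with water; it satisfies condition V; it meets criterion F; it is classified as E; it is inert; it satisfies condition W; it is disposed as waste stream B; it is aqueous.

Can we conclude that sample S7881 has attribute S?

Forward chaining from the given facts derives: is in category H, is a base, is in category Z, is neutralized first, is hazardous, has marker G, is volatile, is corrosive, has attribute C, meets criterion U.
Rules concluding "it has attribute S": R14 needs "it requires a fume hood"; R19 needs "it has attribute B" — none of these are established.

No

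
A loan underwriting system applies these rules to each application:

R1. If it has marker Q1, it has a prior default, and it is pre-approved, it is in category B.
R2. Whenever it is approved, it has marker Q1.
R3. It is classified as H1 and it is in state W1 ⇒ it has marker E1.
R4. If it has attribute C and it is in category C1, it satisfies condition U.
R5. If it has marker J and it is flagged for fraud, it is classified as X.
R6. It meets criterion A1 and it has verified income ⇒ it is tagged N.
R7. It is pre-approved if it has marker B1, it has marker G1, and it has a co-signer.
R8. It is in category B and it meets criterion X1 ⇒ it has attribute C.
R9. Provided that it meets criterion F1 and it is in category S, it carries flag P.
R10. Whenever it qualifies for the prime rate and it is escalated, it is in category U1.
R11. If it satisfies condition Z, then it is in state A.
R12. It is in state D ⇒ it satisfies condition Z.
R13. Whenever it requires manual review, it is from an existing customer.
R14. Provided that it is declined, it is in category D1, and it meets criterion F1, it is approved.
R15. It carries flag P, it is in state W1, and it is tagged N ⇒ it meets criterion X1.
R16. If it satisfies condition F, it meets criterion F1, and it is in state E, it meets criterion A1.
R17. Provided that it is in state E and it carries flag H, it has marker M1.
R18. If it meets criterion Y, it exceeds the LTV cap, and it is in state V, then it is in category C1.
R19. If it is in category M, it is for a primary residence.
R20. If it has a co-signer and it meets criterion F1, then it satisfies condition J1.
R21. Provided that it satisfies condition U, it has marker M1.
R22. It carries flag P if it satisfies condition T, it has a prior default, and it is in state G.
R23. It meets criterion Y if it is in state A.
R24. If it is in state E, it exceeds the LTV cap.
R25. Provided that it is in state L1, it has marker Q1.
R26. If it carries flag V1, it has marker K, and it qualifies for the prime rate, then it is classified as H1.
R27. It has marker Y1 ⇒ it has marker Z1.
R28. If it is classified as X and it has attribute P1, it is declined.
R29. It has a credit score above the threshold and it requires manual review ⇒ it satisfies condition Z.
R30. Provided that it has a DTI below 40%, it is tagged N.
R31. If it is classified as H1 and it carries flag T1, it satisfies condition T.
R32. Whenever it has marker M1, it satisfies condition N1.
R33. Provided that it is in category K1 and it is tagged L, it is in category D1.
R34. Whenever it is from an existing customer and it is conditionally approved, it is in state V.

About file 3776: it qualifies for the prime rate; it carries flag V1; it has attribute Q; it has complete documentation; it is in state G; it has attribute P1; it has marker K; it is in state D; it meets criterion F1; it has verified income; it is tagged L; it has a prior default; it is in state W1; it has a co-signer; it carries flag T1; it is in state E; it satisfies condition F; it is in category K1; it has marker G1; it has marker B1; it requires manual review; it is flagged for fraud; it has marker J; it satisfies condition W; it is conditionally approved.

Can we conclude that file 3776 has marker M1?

Yes

By R5 (it has marker J, it is flagged for fraud): it is classified as X.
By R7 (it has marker B1, it has marker G1, it has a co-signer): it is pre-approved.
By R12 (it is in state D): it satisfies condition Z.
By R13 (it requires manual review): it is from an existing customer.
By R16 (it satisfies condition F, it meets criterion F1, it is in state E): it meets criterion A1.
By R24 (it is in state E): it exceeds the LTV cap.
By R26 (it carries flag V1, it has marker K, it qualifies for the prime rate): it is classified as H1.
By R28 (it is classified as X, it has attribute P1): it is declined.
By R31 (it is classified as H1, it carries flag T1): it satisfies condition T.
By R33 (it is in category K1, it is tagged L): it is in category D1.
By R34 (it is from an existing customer, it is conditionally approved): it is in state V.
By R6 (it meets criterion A1, it has verified income): it is tagged N.
By R11 (it satisfies condition Z): it is in state A.
By R14 (it is declined, it is in category D1, it meets criterion F1): it is approved.
By R22 (it satisfies condition T, it has a prior default, it is in state G): it carries flag P.
By R23 (it is in state A): it meets criterion Y.
By R2 (it is approved): it has marker Q1.
By R15 (it carries flag P, it is in state W1, it is tagged N): it meets criterion X1.
By R18 (it meets criterion Y, it exceeds the LTV cap, it is in state V): it is in category C1.
By R1 (it has marker Q1, it has a prior default, it is pre-approved): it is in category B.
By R8 (it is in category B, it meets criterion X1): it has attribute C.
By R4 (it has attribute C, it is in category C1): it satisfies condition U.
By R21 (it satisfies condition U): it has marker M1.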